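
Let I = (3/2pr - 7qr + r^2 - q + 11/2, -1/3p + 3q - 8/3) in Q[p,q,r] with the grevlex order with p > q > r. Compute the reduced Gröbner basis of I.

f_1 = 3/2pr - 7qr + r^2 - q + 11/2, LT = pr.
f_2 = -1/3p + 3q - 8/3, LT = p.

S(f_1,f_2): lcm = pr. S = 13/3qr + 2/3r^2 - 2/3q - 8r + 11/3.
  reduce S modulo (f_1, f_2):
  remainder 13/3qr + 2/3r^2 - 2/3q - 8r + 11/3 ≠ 0; add g_3 = 13/3qr + 2/3r^2 - 2/3q - 8r + 11/3 to the basis.

The other S-polynomials (S(f_1,g_3), S(f_2,g_3)) all reduce to 0 modulo the current basis, so we have a Gröbner basis.
Inter-reduce: drop elements whose leading term is divisible by another's, tail-reduce, and make monic.

G = {qr + 2/13r^2 - 2/13q - 24/13r + 11/13, p - 9q + 8}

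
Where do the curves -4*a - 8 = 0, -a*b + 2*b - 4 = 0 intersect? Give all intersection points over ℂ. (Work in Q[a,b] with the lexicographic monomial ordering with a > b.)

{(-2, 1)}

Compute a lex Gröbner basis by Buchberger's algorithm.
f_1 = -4*a - 8, LT = a.
f_2 = -a*b + 2*b - 4, LT = a*b.

S(f_1,f_2): lcm = a*b. S = 4*b - 4.
  leading term b: no divisor's leading term divides it; move 4*b to the remainder.
  leading term 1: no divisor's leading term divides it; move -4 to the remainder.
  remainder 4*b - 4 ≠ 0; add h_3 = 4*b - 4 to the basis.

The other S-polynomials (S(f_1,h_3), S(f_2,h_3)) all reduce to 0 modulo the current basis, so we have a Gröbner basis.
Inter-reduce: drop elements whose leading term is divisible by another's, tail-reduce, and make monic.
Reduced Gröbner basis: {a + 2, b - 1}.

Elimination: the polynomial b - 1 lies in the elimination ideal for b, so b ∈ {1}. For each such b, the remaining basis elements (now univariate) give the rest of the solution.
  b = 1: the earlier basis element becomes a + 2 = 0, giving a = -2 — point (-2, 1).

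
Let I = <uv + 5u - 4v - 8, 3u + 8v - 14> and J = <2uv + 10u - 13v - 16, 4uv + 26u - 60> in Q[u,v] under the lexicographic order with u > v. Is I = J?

For a fixed monomial order, each ideal has a unique reduced Gröbner basis; comparing bases decides equality.
Buchberger on the first generating set:
f_1 = uv + 5u - 4v - 8, LT = uv.
f_2 = 3u + 8v - 14, LT = u.

S(f_1,f_2): lcm = uv. S = 5u - \tfrac{8}{3}v^{2} + \tfrac{2}{3}v - 8.
  reduce S modulo (f_1, f_2):
  remainder -\tfrac{8}{3}v^{2} - \tfrac{38}{3}v + \tfrac{46}{3} ≠ 0; add g_3 = -\tfrac{8}{3}v^{2} - \tfrac{38}{3}v + \tfrac{46}{3} to the basis.

The other S-polynomials (S(f_1,g_3), S(f_2,g_3)) all reduce to 0 modulo the current basis, so we have a Gröbner basis.
Inter-reduce: drop elements whose leading term is divisible by another's, tail-reduce, and make monic.
Reduced Gröbner basis: {u + \tfrac{8}{3}v - \tfrac{14}{3}, v^{2} + \tfrac{19}{4}v - \tfrac{23}{4}}.

Buchberger on the second generating set:
h_1 = 2uv + 10u - 13v - 16, LT = uv.
h_2 = 4uv + 26u - 60, LT = uv.

S(h_1,h_2): lcm = uv. S = -\tfrac{3}{2}u - \tfrac{13}{2}v + 7.
  reduce S modulo (h_1, h_2):
  remainder -\tfrac{3}{2}u - \tfrac{13}{2}v + 7 ≠ 0; add k_3 = -\tfrac{3}{2}u - \tfrac{13}{2}v + 7 to the basis.

S(h_1,k_3): lcm = uv. S = 5u - \tfrac{13}{3}v^{2} - \tfrac{11}{6}v - 8.
  reduce S modulo (h_1, h_2, k_3):
  remainder -\tfrac{13}{3}v^{2} - \tfrac{47}{2}v + \tfrac{46}{3} ≠ 0; add k_4 = -\tfrac{13}{3}v^{2} - \tfrac{47}{2}v + \tfrac{46}{3} to the basis.

The other S-polynomials (S(h_2,k_3), S(h_1,k_4), S(h_2,k_4), S(k_3,k_4)) all reduce to 0 modulo the current basis, so we have a Gröbner basis.
Inter-reduce: drop elements whose leading term is divisible by another's, tail-reduce, and make monic.
Reduced Gröbner basis: {u + \tfrac{13}{3}v - \tfrac{14}{3}, v^{2} + \tfrac{141}{26}v - \tfrac{46}{13}}.

The bases are distinct; the ideals are different.

No, the ideals differ.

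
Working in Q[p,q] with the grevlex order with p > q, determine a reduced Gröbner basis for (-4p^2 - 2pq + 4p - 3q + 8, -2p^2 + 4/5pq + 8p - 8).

G = {p^2 - 8/3p + 1/3q + 4/3, pq + 10/3p + 5/6q - 20/3, q^2 + 85/3p + 193/12q - 170/3}

The reduced Gröbner basis is the canonical form of the ideal for this ordering.

f_1 = -4p^2 - 2pq + 4p - 3q + 8, LT = p^2.
f_2 = -2p^2 + 4/5pq + 8p - 8, LT = p^2.

S(f_1,f_2): lcm = p^2. S = 9/10pq + 3p + 3/4q - 6.
  leading term pq: no divisor's leading term divides it; move 9/10pq to the remainder.
  leading term p: no divisor's leading term divides it; move 3p to the remainder.
  leading term q: no divisor's leading term divides it; move 3/4q to the remainder.
  leading term 1: no divisor's leading term divides it; move -6 to the remainder.
  remainder 9/10pq + 3p + 3/4q - 6 ≠ 0; add g_3 = 9/10pq + 3p + 3/4q - 6 to the basis.

S(f_1,g_3): lcm = p^2q. S = 1/2pq^2 - 10/3p^2 - 11/6pq + 3/4q^2 + 20/3p - 2q.
  leading term pq^2: subtract (5/9q)·g_3 from 1/2pq^2 - 10/3p^2 - 11/6pq + 3/4q^2 + 20/3p - 2q → -10/3p^2 - 7/2pq + 1/3q^2 + 20/3p + 4/3q
  leading term p^2: subtract (5/6)·f_1 from -10/3p^2 - 7/2pq + 1/3q^2 + 20/3p + 4/3q → -11/6pq + 1/3q^2 + 10/3p + 23/6q - 20/3
  leading term pq: subtract (-55/27)·g_3 from -11/6pq + 1/3q^2 + 10/3p + 23/6q - 20/3 → 1/3q^2 + 85/9p + 193/36q - 170/9
  leading term q^2: no divisor's leading term divides it; move 1/3q^2 to the remainder.
  leading term p: no divisor's leading term divides it; move 85/9p to the remainder.
  leading term q: no divisor's leading term divides it; move 193/36q to the remainder.
  leading term 1: no divisor's leading term divides it; move -170/9 to the remainder.
  remainder 1/3q^2 + 85/9p + 193/36q - 170/9 ≠ 0; add g_4 = 1/3q^2 + 85/9p + 193/36q - 170/9 to the basis.

The other S-polynomials (S(f_2,g_3), S(f_1,g_4), S(f_2,g_4), S(g_3,g_4)) all reduce to 0 modulo the current basis, so we have a Gröbner basis.
Inter-reduce: drop elements whose leading term is divisible by another's, tail-reduce, and make monic.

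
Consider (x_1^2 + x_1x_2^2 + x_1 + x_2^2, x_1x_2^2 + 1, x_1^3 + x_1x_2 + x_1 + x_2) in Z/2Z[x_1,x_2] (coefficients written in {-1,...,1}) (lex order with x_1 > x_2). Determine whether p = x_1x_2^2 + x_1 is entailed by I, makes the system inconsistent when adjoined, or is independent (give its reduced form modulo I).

First compute the reduced Gröbner basis of I by Buchberger's algorithm.
f_1 = x_1^2 + x_1x_2^2 + x_1 + x_2^2, LT = x_1^2.
f_2 = x_1x_2^2 + 1, LT = x_1x_2^2.
f_3 = x_1^3 + x_1x_2 + x_1 + x_2, LT = x_1^3.

S(f_1,f_2): lcm = x_1^2x_2^2. S = x_1x_2^4 + x_1x_2^2 + x_1 + x_2^4.
  reduce S modulo (f_1, f_2, f_3):
  remainder x_1 + x_2^4 + x_2^2 + 1 ≠ 0; add h_4 = x_1 + x_2^4 + x_2^2 + 1 to the basis.

S(f_1,f_3): lcm = x_1^3. S = x_1^2x_2^2 + x_1^2 + x_1x_2^2 + x_1x_2 + x_1 + x_2.
  reduce S modulo (f_1, f_2, f_3, h_4):
  remainder x_2^5 + x_2^4 + x_2^3 + 1 ≠ 0; add h_5 = x_2^5 + x_2^4 + x_2^3 + 1 to the basis.

S(f_2,f_3): lcm = x_1^3x_2^2. S = x_1^2 + x_1x_2^3 + x_1x_2^2 + x_2^3.
  reduce S modulo (f_1, f_2, f_3, h_4, h_5):
  remainder x_2^4 + x_2^3 + x_2 + 1 ≠ 0; add h_6 = x_2^4 + x_2^3 + x_2 + 1 to the basis.

S(f_2,h_4): lcm = x_1x_2^2. S = x_2^6 + x_2^4 + x_2^2 + 1.
  reduce S modulo (f_1, f_2, f_3, h_4, h_5, h_6):
  remainder x_2^2 + 1 ≠ 0; add h_7 = x_2^2 + 1 to the basis.

The other S-polynomials (S(f_1,h_4), S(f_3,h_4), S(f_1,h_5), S(f_2,h_5), S(f_3,h_5), S(h_4,h_5), S(f_1,h_6), S(f_2,h_6), S(f_3,h_6), S(h_4,h_6), S(h_5,h_6), S(f_1,h_7), S(f_2,h_7), S(f_3,h_7), S(h_4,h_7), S(h_5,h_7), S(h_6,h_7)) all reduce to 0 modulo the current basis, so we have a Gröbner basis.
Inter-reduce: drop elements whose leading term is divisible by another's, tail-reduce, and make monic.
Reduced Gröbner basis: {x_1 + 1, x_2^2 + 1}.
Label its elements g_1 = x_1 + 1, g_2 = x_2^2 + 1.

Reduce p = x_1x_2^2 + x_1 modulo G:
  leading term x_1x_2^2: subtract (x_2^2)·g_1 from x_1x_2^2 + x_1 → x_1 + x_2^2
  leading term x_1: subtract (1)·g_1 from x_1 + x_2^2 → x_2^2 + 1
  leading term x_2^2: subtract (1)·g_2 from x_2^2 + 1 → 0
  normal form = 0.
Since the normal form is 0, p ∈ I.

Ideal membership is decidable via reduction modulo a Gröbner basis.

x_1x_2^2 + x_1 lies in I (it reduces to 0).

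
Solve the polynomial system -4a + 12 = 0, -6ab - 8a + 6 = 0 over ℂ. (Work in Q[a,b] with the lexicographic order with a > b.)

Compute a lex Gröbner basis by Buchberger's algorithm.
f_1 = -4a + 12, LT = a.
f_2 = -6ab - 8a + 6, LT = ab.

S(f_1,f_2): lcm = ab. S = -4/3a - 3b + 1.
  reduce S modulo (f_1, f_2):
  remainder -3b - 3 ≠ 0; add h_3 = -3b - 3 to the basis.

The other S-polynomials (S(f_1,h_3), S(f_2,h_3)) all reduce to 0 modulo the current basis, so we have a Gröbner basis.
Inter-reduce: drop elements whose leading term is divisible by another's, tail-reduce, and make monic.
Reduced Gröbner basis: {a - 3, b + 1}.

From the last basis element, b + 1 = 0, so b takes values in {-1}. Each choice, substituted upward through the basis, yields the corresponding point(s) of the solution set.
  b = -1: the earlier basis element becomes a - 3 = 0, giving a = 3 — point (3, -1).

{(3, -1)}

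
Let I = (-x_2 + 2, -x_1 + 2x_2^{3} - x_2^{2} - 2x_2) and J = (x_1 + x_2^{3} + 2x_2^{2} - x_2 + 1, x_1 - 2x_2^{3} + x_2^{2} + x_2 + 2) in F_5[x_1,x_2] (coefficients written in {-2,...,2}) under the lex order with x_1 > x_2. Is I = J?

No, the ideals differ.

Since reduced Gröbner bases are canonical representatives of ideals under a given ordering, it suffices to compute and compare them.
Buchberger on the first generating set:
f_1 = -x_2 + 2, LT = x_2.
f_2 = -x_1 + 2x_2^{3} - x_2^{2} - 2x_2, LT = x_1.

The S-polynomials (S(f_1,f_2)) all reduce to 0 modulo the current basis, so we have a Gröbner basis.
Inter-reduce: drop elements whose leading term is divisible by another's, tail-reduce, and make monic.
Reduced Gröbner basis: {x_1 + 2, x_2 - 2}.

Buchberger on the second generating set:
h_1 = x_1 + x_2^{3} + 2x_2^{2} - x_2 + 1, LT = x_1.
h_2 = x_1 - 2x_2^{3} + x_2^{2} + x_2 + 2, LT = x_1.

S(h_1,h_2): lcm = x_1. S = -2x_2^{3} + x_2^{2} - 2x_2 - 1.
  leading term x_2^{3}: no divisor's leading term divides it; move -2x_2^{3} to the remainder.
  leading term x_2^{2}: no divisor's leading term divides it; move x_2^{2} to the remainder.
  leading term x_2: no divisor's leading term divides it; move -2x_2 to the remainder.
  leading term 1: no divisor's leading term divides it; move -1 to the remainder.
  remainder -2x_2^{3} + x_2^{2} - 2x_2 - 1 ≠ 0; add k_3 = -2x_2^{3} + x_2^{2} - 2x_2 - 1 to the basis.

The other S-polynomials (S(h_1,k_3), S(h_2,k_3)) all reduce to 0 modulo the current basis, so we have a Gröbner basis.
Inter-reduce: drop elements whose leading term is divisible by another's, tail-reduce, and make monic.
Reduced Gröbner basis: {x_1 - 2x_2 - 2, x_2^{3} + 2x_2^{2} + x_2 - 2}.

The bases are distinct; the ideals are different.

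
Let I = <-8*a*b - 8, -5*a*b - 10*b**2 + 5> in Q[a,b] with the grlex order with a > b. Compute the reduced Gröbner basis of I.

G = {b**2 - 1, a + b}

f_1 = -8*a*b - 8, LT = a*b.
f_2 = -5*a*b - 10*b**2 + 5, LT = a*b.

S(f_1,f_2): lcm = a*b. S = -2*b**2 + 2.
  leading term b**2: no divisor's leading term divides it; move -2*b**2 to the remainder.
  leading term 1: no divisor's leading term divides it; move 2 to the remainder.
  remainder -2*b**2 + 2 ≠ 0; add g_3 = -2*b**2 + 2 to the basis.

S(f_1,g_3): lcm = a*b**2. S = a + b.
  leading term a: no divisor's leading term divides it; move a to the remainder.
  leading term b: no divisor's leading term divides it; move b to the remainder.
  remainder a + b ≠ 0; add g_4 = a + b to the basis.

S(f_2,g_3): lcm = a*b**2. S = 2*b**3 + a - b.
  leading term b**3: subtract (-b)·g_3 from 2*b**3 + a - b → a + b
  leading term a: subtract (1)·g_4 from a + b → 0
  remainder 0.

S(f_1,g_4): lcm = a*b. S = -b**2 + 1.
  leading term b**2: subtract (1/2)·g_3 from -b**2 + 1 → 0
  remainder 0.

S(f_2,g_4): lcm = a*b. S = b**2 - 1.
  leading term b**2: subtract (-1/2)·g_3 from b**2 - 1 → 0
  remainder 0.

S(g_3,g_4): leading monomials are coprime, so the S-polynomial reduces to 0 (Buchberger's first criterion).
Every S-polynomial of the final basis reduces to 0, so we have a Gröbner basis.
Inter-reduce: drop elements whose leading term is divisible by another's, tail-reduce, and make monic.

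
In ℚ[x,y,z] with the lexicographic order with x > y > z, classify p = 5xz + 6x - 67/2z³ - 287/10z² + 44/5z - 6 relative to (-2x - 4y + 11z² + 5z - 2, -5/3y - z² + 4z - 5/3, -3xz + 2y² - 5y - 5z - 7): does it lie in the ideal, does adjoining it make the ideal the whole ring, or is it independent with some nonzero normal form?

5xz + 6x - 67/2z³ - 287/10z² + 44/5z - 6 lies in I (it reduces to 0).

First compute the reduced Gröbner basis of I by Buchberger's algorithm.
f_1 = -2x - 4y + 11z² + 5z - 2, LT = x.
f_2 = -5/3y - z² + 4z - 5/3, LT = y.
f_3 = -3xz + 2y² - 5y - 5z - 7, LT = xz.

S(f_1,f_2): leading monomials are coprime, so the S-polynomial reduces to 0 (Buchberger's first criterion).
S(f_1,f_3): lcm = xz. S = ⅔y² + 2yz - 5/3y - 11/2z³ - 5/2z² - ⅔z - 7/3.
  leading term y²: subtract (-⅖y)·f_2 from ⅔y² + 2yz - 5/3y - 11/2z³ - 5/2z² - ⅔z - 7/3 → -⅖yz² + 18/5yz - 7/3y - 11/2z³ - 5/2z² - ⅔z - 7/3
  leading term yz²: subtract (6/25z²)·f_2 from -⅖yz² + 18/5yz - 7/3y - 11/2z³ - 5/2z² - ⅔z - 7/3 → 18/5yz - 7/3y + 6/25z⁴ - 323/50z³ - 21/10z² - ⅔z - 7/3
  leading term yz: subtract (-54/25z)·f_2 from 18/5yz - 7/3y + 6/25z⁴ - 323/50z³ - 21/10z² - ⅔z - 7/3 → -7/3y + 6/25z⁴ - 431/50z³ + 327/50z² - 64/15z - 7/3
  leading term y: subtract (7/5)·f_2 from -7/3y + 6/25z⁴ - 431/50z³ + 327/50z² - 64/15z - 7/3 → 6/25z⁴ - 431/50z³ + 397/50z² - 148/15z
  leading term z⁴: no divisor's leading term divides it; move 6/25z⁴ to the remainder.
  leading term z³: no divisor's leading term divides it; move -431/50z³ to the remainder.
  leading term z²: no divisor's leading term divides it; move 397/50z² to the remainder.
  leading term z: no divisor's leading term divides it; move -148/15z to the remainder.
  remainder 6/25z⁴ - 431/50z³ + 397/50z² - 148/15z ≠ 0; add h_4 = 6/25z⁴ - 431/50z³ + 397/50z² - 148/15z to the basis.

S(f_2,f_3): leading monomials are coprime, so the S-polynomial reduces to 0 (Buchberger's first criterion).
S(f_1,h_4): leading monomials are coprime, so the S-polynomial reduces to 0 (Buchberger's first criterion).
S(f_2,h_4): leading monomials are coprime, so the S-polynomial reduces to 0 (Buchberger's first criterion).
S(f_3,h_4): lcm = xz⁴. S = 431/12xz³ - 397/12xz² + 370/9xz - ⅔y²z³ + 5/3yz³ + 5/3z⁴ + 7/3z³.
  leading term xz³: subtract (-431/24z³)·f_1 from 431/12xz³ - 397/12xz² + 370/9xz - ⅔y²z³ + 5/3yz³ + 5/3z⁴ + 7/3z³ → -397/12xz² + 370/9xz - ⅔y²z³ - 421/6yz³ + 4741/24z⁵ + 2195/24z⁴ - 403/12z³
  leading term xz²: subtract (397/24z²)·f_1 from -397/12xz² + 370/9xz - ⅔y²z³ - 421/6yz³ + 4741/24z⁵ + 2195/24z⁴ - 403/12z³ → 370/9xz - ⅔y²z³ - 421/6yz³ + 397/6yz² + 4741/24z⁵ - 181/2z⁴ - 2791/24z³ + 397/12z²
  leading term xz: subtract (-185/9z)·f_1 from 370/9xz - ⅔y²z³ - 421/6yz³ + 397/6yz² + 4741/24z⁵ - 181/2z⁴ - 2791/24z³ + 397/12z² → -⅔y²z³ - 421/6yz³ + 397/6yz² - 740/9yz + 4741/24z⁵ - 181/2z⁴ + 7907/72z³ + 4891/36z² - 370/9z
  leading term y²z³: subtract (⅖yz³)·f_2 from -⅔y²z³ - 421/6yz³ + 397/6yz² - 740/9yz + 4741/24z⁵ - 181/2z⁴ + 7907/72z³ + 4891/36z² - 370/9z → ⅖yz⁵ - 8/5yz⁴ - 139/2yz³ + 397/6yz² - 740/9yz + 4741/24z⁵ - 181/2z⁴ + 7907/72z³ + 4891/36z² - 370/9z
  leading term yz⁵: subtract (-6/25z⁵)·f_2 from ⅖yz⁵ - 8/5yz⁴ - 139/2yz³ + 397/6yz² - 740/9yz + 4741/24z⁵ - 181/2z⁴ + 7907/72z³ + 4891/36z² - 370/9z → -8/5yz⁴ - 139/2yz³ + 397/6yz² - 740/9yz - 6/25z⁷ + 24/25z⁶ + 23657/120z⁵ - 181/2z⁴ + 7907/72z³ + 4891/36z² - 370/9z
  leading term yz⁴: subtract (24/25z⁴)·f_2 from -8/5yz⁴ - 139/2yz³ + 397/6yz² - 740/9yz - 6/25z⁷ + 24/25z⁶ + 23657/120z⁵ - 181/2z⁴ + 7907/72z³ + 4891/36z² - 370/9z → -139/2yz³ + 397/6yz² - 740/9yz - 6/25z⁷ + 48/25z⁶ + 115981/600z⁵ - 889/10z⁴ + 7907/72z³ + 4891/36z² - 370/9z
  leading term yz³: subtract (417/10z³)·f_2 from -139/2yz³ + 397/6yz² - 740/9yz - 6/25z⁷ + 48/25z⁶ + 115981/600z⁵ - 889/10z⁴ + 7907/72z³ + 4891/36z² - 370/9z → 397/6yz² - 740/9yz - 6/25z⁷ + 48/25z⁶ + 141001/600z⁵ - 2557/10z⁴ + 12911/72z³ + 4891/36z² - 370/9z
  leading term yz²: subtract (-397/10z²)·f_2 from 397/6yz² - 740/9yz - 6/25z⁷ + 48/25z⁶ + 141001/600z⁵ - 2557/10z⁴ + 12911/72z³ + 4891/36z² - 370/9z → -740/9yz - 6/25z⁷ + 48/25z⁶ + 141001/600z⁵ - 1477/5z⁴ + 121723/360z³ + 2509/36z² - 370/9z
  leading term yz: subtract (148/3z)·f_2 from -740/9yz - 6/25z⁷ + 48/25z⁶ + 141001/600z⁵ - 1477/5z⁴ + 121723/360z³ + 2509/36z² - 370/9z → -6/25z⁷ + 48/25z⁶ + 141001/600z⁵ - 1477/5z⁴ + 139483/360z³ - 4595/36z² + 370/9z
  leading term z⁷: subtract (-z³)·h_4 from -6/25z⁷ + 48/25z⁶ + 141001/600z⁵ - 1477/5z⁴ + 139483/360z³ - 4595/36z² + 370/9z → -67/10z⁶ + 29153/120z⁵ - 4579/15z⁴ + 139483/360z³ - 4595/36z² + 370/9z
  leading term z⁶: subtract (-335/12z²)·h_4 from -67/10z⁶ + 29153/120z⁵ - 4579/15z⁴ + 139483/360z³ - 4595/36z² + 370/9z → 23/10z⁵ - 10033/120z⁴ + 13441/120z³ - 4595/36z² + 370/9z
  leading term z⁵: subtract (115/12z)·h_4 from 23/10z⁵ - 10033/120z⁴ + 13441/120z³ - 4595/36z² + 370/9z → -z⁴ + 431/12z³ - 397/12z² + 370/9z
  leading term z⁴: subtract (-25/6)·h_4 from -z⁴ + 431/12z³ - 397/12z² + 370/9z → 0
  remainder 0.

Every S-polynomial of the final basis reduces to 0, so we have a Gröbner basis.
Inter-reduce: drop elements whose leading term is divisible by another's, tail-reduce, and make monic.
Reduced Gröbner basis: {x - 67/10z² + 23/10z - 1, y + ⅗z² - 12/5z + 1, z⁴ - 431/12z³ + 397/12z² - 370/9z}.
Label its elements g_1 = x - 67/10z² + 23/10z - 1, g_2 = y + ⅗z² - 12/5z + 1, g_3 = z⁴ - 431/12z³ + 397/12z² - 370/9z.

Reduce p = 5xz + 6x - 67/2z³ - 287/10z² + 44/5z - 6 modulo G:
  leading term xz: subtract (5z)·g_1 from 5xz + 6x - 67/2z³ - 287/10z² + 44/5z - 6 → 6x - 201/5z² + 69/5z - 6
  leading term x: subtract (6)·g_1 from 6x - 201/5z² + 69/5z - 6 → 0
  normal form = 0.
Since the normal form is 0, p ∈ I.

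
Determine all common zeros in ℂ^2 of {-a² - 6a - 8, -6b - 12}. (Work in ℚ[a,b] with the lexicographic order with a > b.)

{(-4, -2), (-2, -2)}

Compute a lex Gröbner basis by Buchberger's algorithm.
f_1 = -a² - 6a - 8, LT = a².
f_2 = -6b - 12, LT = b.

The S-polynomials (S(f_1,f_2)) all reduce to 0 modulo the current basis, so we have a Gröbner basis.
Inter-reduce: drop elements whose leading term is divisible by another's, tail-reduce, and make monic.
Reduced Gröbner basis: {a² + 6a + 8, b + 2}.

Elimination: the polynomial b + 2 lies in the elimination ideal for b, so b ∈ {-2}. For each such b, the remaining basis elements (now univariate) give the rest of the solution.
  b = -2: the earlier basis element becomes a² + 6a + 8 = 0, giving a = -4, -2 — points (-4, -2), (-2, -2).
Substituting each solution back into the original system confirms all equations vanish.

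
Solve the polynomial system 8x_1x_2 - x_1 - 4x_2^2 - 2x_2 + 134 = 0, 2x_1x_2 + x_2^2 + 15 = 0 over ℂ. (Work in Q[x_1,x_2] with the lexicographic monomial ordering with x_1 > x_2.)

{(-4, 3), (2499/64 - 47*sqrt(2281)/64, -51/32 - sqrt(2281)/32), (47*sqrt(2281)/64 + 2499/64, -51/32 + sqrt(2281)/32)}

Compute a lex Gröbner basis by Buchberger's algorithm.
f_1 = 8x_1x_2 - x_1 - 4x_2^2 - 2x_2 + 134, LT = x_1x_2.
f_2 = 2x_1x_2 + x_2^2 + 15, LT = x_1x_2.

S(f_1,f_2): lcm = x_1x_2. S = -1/8x_1 - x_2^2 - 1/4x_2 + 37/4.
  leading term x_1: no divisor's leading term divides it; move -1/8x_1 to the remainder.
  leading term x_2^2: no divisor's leading term divides it; move -x_2^2 to the remainder.
  leading term x_2: no divisor's leading term divides it; move -1/4x_2 to the remainder.
  leading term 1: no divisor's leading term divides it; move 37/4 to the remainder.
  remainder -1/8x_1 - x_2^2 - 1/4x_2 + 37/4 ≠ 0; add h_3 = -1/8x_1 - x_2^2 - 1/4x_2 + 37/4 to the basis.

S(f_1,h_3): lcm = x_1x_2. S = -1/8x_1 - 8x_2^3 - 5/2x_2^2 + 295/4x_2 + 67/4.
  leading term x_1: subtract (1)·h_3 from -1/8x_1 - 8x_2^3 - 5/2x_2^2 + 295/4x_2 + 67/4 → -8x_2^3 - 3/2x_2^2 + 74x_2 + 15/2
  leading term x_2^3: no divisor's leading term divides it; move -8x_2^3 to the remainder.
  leading term x_2^2: no divisor's leading term divides it; move -3/2x_2^2 to the remainder.
  leading term x_2: no divisor's leading term divides it; move 74x_2 to the remainder.
  leading term 1: no divisor's leading term divides it; move 15/2 to the remainder.
  remainder -8x_2^3 - 3/2x_2^2 + 74x_2 + 15/2 ≠ 0; add h_4 = -8x_2^3 - 3/2x_2^2 + 74x_2 + 15/2 to the basis.

S(f_2,h_3): lcm = x_1x_2. S = -8x_2^3 - 3/2x_2^2 + 74x_2 + 15/2.
  leading term x_2^3: subtract (1)·h_4 from -8x_2^3 - 3/2x_2^2 + 74x_2 + 15/2 → 0
  remainder 0.

S(f_1,h_4): lcm = x_1x_2^3. S = -5/16x_1x_2^2 + 37/4x_1x_2 + 15/16x_1 - 1/2x_2^4 - 1/4x_2^3 + 67/4x_2^2.
  leading term x_1x_2^2: subtract (-5/128x_2)·f_1 from -5/16x_1x_2^2 + 37/4x_1x_2 + 15/16x_1 - 1/2x_2^4 - 1/4x_2^3 + 67/4x_2^2 → 1179/128x_1x_2 + 15/16x_1 - 1/2x_2^4 - 13/32x_2^3 + 1067/64x_2^2 + 335/64x_2
  leading term x_1x_2: subtract (1179/1024)·f_1 from 1179/128x_1x_2 + 15/16x_1 - 1/2x_2^4 - 13/32x_2^3 + 1067/64x_2^2 + 335/64x_2 → 2139/1024x_1 - 1/2x_2^4 - 13/32x_2^3 + 5447/256x_2^2 + 3859/512x_2 - 78993/512
  leading term x_1: subtract (-2139/128)·h_3 from 2139/1024x_1 - 1/2x_2^4 - 13/32x_2^3 + 5447/256x_2^2 + 3859/512x_2 - 78993/512 → -1/2x_2^4 - 13/32x_2^3 + 1169/256x_2^2 + 215/64x_2 + 75/256
  leading term x_2^4: subtract (1/16x_2)·h_4 from -1/2x_2^4 - 13/32x_2^3 + 1169/256x_2^2 + 215/64x_2 + 75/256 → -5/16x_2^3 - 15/256x_2^2 + 185/64x_2 + 75/256
  leading term x_2^3: subtract (5/128)·h_4 from -5/16x_2^3 - 15/256x_2^2 + 185/64x_2 + 75/256 → 0
  remainder 0.

S(f_2,h_4): lcm = x_1x_2^3. S = -3/16x_1x_2^2 + 37/4x_1x_2 + 15/16x_1 + 1/2x_2^4 + 15/2x_2^2.
  leading term x_1x_2^2: subtract (-3/128x_2)·f_1 from -3/16x_1x_2^2 + 37/4x_1x_2 + 15/16x_1 + 1/2x_2^4 + 15/2x_2^2 → 1181/128x_1x_2 + 15/16x_1 + 1/2x_2^4 - 3/32x_2^3 + 477/64x_2^2 + 201/64x_2
  leading term x_1x_2: subtract (1181/1024)·f_1 from 1181/128x_1x_2 + 15/16x_1 + 1/2x_2^4 - 3/32x_2^3 + 477/64x_2^2 + 201/64x_2 → 2141/1024x_1 + 1/2x_2^4 - 3/32x_2^3 + 3089/256x_2^2 + 2789/512x_2 - 79127/512
  leading term x_1: subtract (-2141/128)·h_3 from 2141/1024x_1 + 1/2x_2^4 - 3/32x_2^3 + 3089/256x_2^2 + 2789/512x_2 - 79127/512 → 1/2x_2^4 - 3/32x_2^3 - 1193/256x_2^2 + 81/64x_2 + 45/256
  leading term x_2^4: subtract (-1/16x_2)·h_4 from 1/2x_2^4 - 3/32x_2^3 - 1193/256x_2^2 + 81/64x_2 + 45/256 → -3/16x_2^3 - 9/256x_2^2 + 111/64x_2 + 45/256
  leading term x_2^3: subtract (3/128)·h_4 from -3/16x_2^3 - 9/256x_2^2 + 111/64x_2 + 45/256 → 0
  remainder 0.

S(h_3,h_4): leading monomials are coprime, so the S-polynomial reduces to 0 (Buchberger's first criterion).
Every S-polynomial of the final basis reduces to 0, so we have a Gröbner basis.
Inter-reduce: drop elements whose leading term is divisible by another's, tail-reduce, and make monic.
Reduced Gröbner basis: {x_1 + 8x_2^2 + 2x_2 - 74, x_2^3 + 3/16x_2^2 - 37/4x_2 - 15/16}.

Elimination: the polynomial x_2^3 + 3/16x_2^2 - 37/4x_2 - 15/16 lies in the elimination ideal for x_2, so x_2 ∈ {3, -51/32 - sqrt(2281)/32, -51/32 + sqrt(2281)/32}. For each such x_2, the remaining basis elements (now univariate) give the rest of the solution.
  x_2 = 3: the earlier basis element becomes x_1 + 4 = 0, giving x_1 = -4 — point (-4, 3).
  x_2 = -51/32 - sqrt(2281)/32: the earlier basis element becomes x_1 - 2499/64 + 47*sqrt(2281)/64 = 0, giving x_1 = 2499/64 - 47*sqrt(2281)/64 — point (2499/64 - 47*sqrt(2281)/64, -51/32 - sqrt(2281)/32).
  x_2 = -51/32 + sqrt(2281)/32: the earlier basis element becomes x_1 - 2499/64 - 47*sqrt(2281)/64 = 0, giving x_1 = 47*sqrt(2281)/64 + 2499/64 — point (47*sqrt(2281)/64 + 2499/64, -51/32 + sqrt(2281)/32).
Check: every point annihilates each of the original generators.
This is the nonlinear analogue of row-reducing a linear system.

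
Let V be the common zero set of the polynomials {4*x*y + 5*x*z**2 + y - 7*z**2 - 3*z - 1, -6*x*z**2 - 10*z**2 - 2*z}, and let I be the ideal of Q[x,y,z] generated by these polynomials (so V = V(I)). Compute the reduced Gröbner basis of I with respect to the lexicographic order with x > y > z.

G = {x*y + 1/4*y - 23/6*z**2 - 7/6*z - 1/4, x*z**2 + 5/3*z**2 + 1/3*z, y*z**2 + 4/17*y*z + 46/17*z**4 + 14/17*z**3 + 3/17*z**2}

This is the nonlinear analogue of row-reducing a linear system.

f_1 = 4*x*y + 5*x*z**2 + y - 7*z**2 - 3*z - 1, LT = x*y.
f_2 = -6*x*z**2 - 10*z**2 - 2*z, LT = x*z**2.

S(f_1,f_2): lcm = x*y*z**2. S = 5/4*x*z**4 - 17/12*y*z**2 - 1/3*y*z - 7/4*z**4 - 3/4*z**3 - 1/4*z**2.
  leading term x*z**4: subtract (-5/24*z**2)·f_2 from 5/4*x*z**4 - 17/12*y*z**2 - 1/3*y*z - 7/4*z**4 - 3/4*z**3 - 1/4*z**2 → -17/12*y*z**2 - 1/3*y*z - 23/6*z**4 - 7/6*z**3 - 1/4*z**2
  leading term y*z**2: no divisor's leading term divides it; move -17/12*y*z**2 to the remainder.
  leading term y*z: no divisor's leading term divides it; move -1/3*y*z to the remainder.
  leading term z**4: no divisor's leading term divides it; move -23/6*z**4 to the remainder.
  leading term z**3: no divisor's leading term divides it; move -7/6*z**3 to the remainder.
  leading term z**2: no divisor's leading term divides it; move -1/4*z**2 to the remainder.
  remainder -17/12*y*z**2 - 1/3*y*z - 23/6*z**4 - 7/6*z**3 - 1/4*z**2 ≠ 0; add g_3 = -17/12*y*z**2 - 1/3*y*z - 23/6*z**4 - 7/6*z**3 - 1/4*z**2 to the basis.

The other S-polynomials (S(f_1,g_3), S(f_2,g_3)) all reduce to 0 modulo the current basis, so we have a Gröbner basis.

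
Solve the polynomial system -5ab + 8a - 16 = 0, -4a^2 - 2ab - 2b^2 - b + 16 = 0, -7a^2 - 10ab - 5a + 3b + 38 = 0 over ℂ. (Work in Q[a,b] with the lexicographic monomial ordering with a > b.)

{(2, 0)}

Compute a lex Gröbner basis by Buchberger's algorithm.
f_1 = -5ab + 8a - 16, LT = ab.
f_2 = -4a^2 - 2ab - 2b^2 - b + 16, LT = a^2.
f_3 = -7a^2 - 10ab - 5a + 3b + 38, LT = a^2.

S(f_1,f_2): lcm = a^2b. S = -8/5a^2 - 1/2ab^2 + 16/5a - 1/2b^3 - 1/4b^2 + 4b.
  reduce S modulo (f_1, f_2, f_3):
  remainder 16/5a - 1/2b^3 + 11/20b^2 + 6b - 32/5 ≠ 0; add h_4 = 16/5a - 1/2b^3 + 11/20b^2 + 6b - 32/5 to the basis.

S(f_1,f_3): lcm = a^2b. S = -8/5a^2 - 10/7ab^2 - 5/7ab + 16/5a + 3/7b^2 + 38/7b.
  reduce S modulo (f_1, f_2, f_3, h_4):
  remainder -1/20b^3 + 1797/1400b^2 + 11b ≠ 0; add h_5 = -1/20b^3 + 1797/1400b^2 + 11b to the basis.

S(f_2,f_3): lcm = a^2. S = -13/14ab - 5/7a + 1/2b^2 + 19/28b + 10/7.
  reduce S modulo (f_1, f_2, f_3, h_4, h_5):
  remainder -445/56b^2 - 1983/28b ≠ 0; add h_6 = -445/56b^2 - 1983/28b to the basis.

S(f_1,h_4): lcm = ab. S = -8/5a + 5/32b^4 - 11/64b^3 - 15/8b^2 + 2b + 16/5.
  reduce S modulo (f_1, f_2, f_3, h_4, h_5, h_6):
  remainder -11117521/34888b ≠ 0; add h_7 = -11117521/34888b to the basis.

The other S-polynomials (S(f_2,h_4), S(f_3,h_4), S(f_1,h_5), S(f_2,h_5), S(f_3,h_5), S(h_4,h_5), S(f_1,h_6), S(f_2,h_6), S(f_3,h_6), S(h_4,h_6), S(h_5,h_6), S(f_1,h_7), S(f_2,h_7), S(f_3,h_7), S(h_4,h_7), S(h_5,h_7), S(h_6,h_7)) all reduce to 0 modulo the current basis, so we have a Gröbner basis.
Inter-reduce: drop elements whose leading term is divisible by another's, tail-reduce, and make monic.
Reduced Gröbner basis: {a - 2, b}.

Since the basis is lex-ordered, b is univariate in b. Its roots are {0}. Back-substituting each root into the other basis elements fixes the other coordinates.
  b = 0: the earlier basis element becomes a - 2 = 0, giving a = 2 — point (2, 0).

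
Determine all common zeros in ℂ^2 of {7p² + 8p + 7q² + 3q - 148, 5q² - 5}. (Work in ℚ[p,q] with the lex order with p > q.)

{(-36/7, -1), (4, -1), (-4/7 + sqrt(982)/7, 1), (-sqrt(982)/7 - 4/7, 1)}

Compute a lex Gröbner basis by Buchberger's algorithm.
f_1 = 7p² + 8p + 7q² + 3q - 148, LT = p².
f_2 = 5q² - 5, LT = q².

The S-polynomials (S(f_1,f_2)) all reduce to 0 modulo the current basis, so we have a Gröbner basis.
Inter-reduce: drop elements whose leading term is divisible by another's, tail-reduce, and make monic.
Reduced Gröbner basis: {p² + 8/7p + 3/7q - 141/7, q² - 1}.

Elimination: the polynomial q² - 1 lies in the elimination ideal for q, so q ∈ {-1, 1}. For each such q, the remaining basis elements (now univariate) give the rest of the solution.
  q = -1: the earlier basis element becomes p² + 8/7p - 144/7 = 0, giving p = -36/7, 4 — points (-36/7, -1), (4, -1).
  q = 1: the earlier basis element becomes p² + 8/7p - 138/7 = 0, giving p = -4/7 + sqrt(982)/7, -sqrt(982)/7 - 4/7 — points (-4/7 + sqrt(982)/7, 1), (-sqrt(982)/7 - 4/7, 1).
Substituting each solution back into the original system confirms all equations vanish.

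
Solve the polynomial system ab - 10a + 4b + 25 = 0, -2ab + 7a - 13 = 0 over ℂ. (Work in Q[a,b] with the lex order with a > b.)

Compute a lex Gröbner basis by Buchberger's algorithm.
f_1 = ab - 10a + 4b + 25, LT = ab.
f_2 = -2ab + 7a - 13, LT = ab.

S(f_1,f_2): lcm = ab. S = -13/2a + 4b + 37/2.
  leading term a: no divisor's leading term divides it; move -13/2a to the remainder.
  leading term b: no divisor's leading term divides it; move 4b to the remainder.
  leading term 1: no divisor's leading term divides it; move 37/2 to the remainder.
  remainder -13/2a + 4b + 37/2 ≠ 0; add h_3 = -13/2a + 4b + 37/2 to the basis.

S(f_1,h_3): lcm = ab. S = -10a + 8/13b^2 + 89/13b + 25.
  leading term a: subtract (20/13)·h_3 from -10a + 8/13b^2 + 89/13b + 25 → 8/13b^2 + 9/13b - 45/13
  leading term b^2: no divisor's leading term divides it; move 8/13b^2 to the remainder.
  leading term b: no divisor's leading term divides it; move 9/13b to the remainder.
  leading term 1: no divisor's leading term divides it; move -45/13 to the remainder.
  remainder 8/13b^2 + 9/13b - 45/13 ≠ 0; add h_4 = 8/13b^2 + 9/13b - 45/13 to the basis.

S(f_2,h_3): lcm = ab. S = -7/2a + 8/13b^2 + 37/13b + 13/2.
  leading term a: subtract (7/13)·h_3 from -7/2a + 8/13b^2 + 37/13b + 13/2 → 8/13b^2 + 9/13b - 45/13
  leading term b^2: subtract (1)·h_4 from 8/13b^2 + 9/13b - 45/13 → 0
  remainder 0.

S(f_1,h_4): lcm = ab^2. S = -89/8ab + 45/8a + 4b^2 + 25b.
  leading term ab: subtract (-89/8)·f_1 from -89/8ab + 45/8a + 4b^2 + 25b → -845/8a + 4b^2 + 139/2b + 2225/8
  leading term a: subtract (65/4)·h_3 from -845/8a + 4b^2 + 139/2b + 2225/8 → 4b^2 + 9/2b - 45/2
  leading term b^2: subtract (13/2)·h_4 from 4b^2 + 9/2b - 45/2 → 0
  remainder 0.

S(f_2,h_4): lcm = ab^2. S = -37/8ab + 45/8a + 13/2b.
  leading term ab: subtract (-37/8)·f_1 from -37/8ab + 45/8a + 13/2b → -325/8a + 25b + 925/8
  leading term a: subtract (25/4)·h_3 from -325/8a + 25b + 925/8 → 0
  remainder 0.

S(h_3,h_4): leading monomials are coprime, so the S-polynomial reduces to 0 (Buchberger's first criterion).
Every S-polynomial of the final basis reduces to 0, so we have a Gröbner basis.
Inter-reduce: drop elements whose leading term is divisible by another's, tail-reduce, and make monic.
Reduced Gröbner basis: {a - 8/13b - 37/13, b^2 + 9/8b - 45/8}.

Elimination: the polynomial b^2 + 9/8b - 45/8 lies in the elimination ideal for b, so b ∈ {-3, 15/8}. For each such b, the remaining basis elements (now univariate) give the rest of the solution.
  b = -3: the earlier basis element becomes a - 1 = 0, giving a = 1 — point (1, -3).
  b = 15/8: the earlier basis element becomes a - 4 = 0, giving a = 4 — point (4, 15/8).

{(1, -3), (4, 15/8)}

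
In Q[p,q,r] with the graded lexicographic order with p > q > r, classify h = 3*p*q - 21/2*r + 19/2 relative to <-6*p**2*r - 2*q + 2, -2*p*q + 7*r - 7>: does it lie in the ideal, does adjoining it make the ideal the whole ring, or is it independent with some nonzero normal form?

First compute the reduced Gröbner basis of I by Buchberger's algorithm.
f_1 = -6*p**2*r - 2*q + 2, LT = p**2*r.
f_2 = -2*p*q + 7*r - 7, LT = p*q.

S(f_1,f_2): lcm = p**2*q*r. S = 7/2*p*r**2 - 7/2*p*r + 1/3*q**2 - 1/3*q.
  leading term p*r**2: no divisor's leading term divides it; move 7/2*p*r**2 to the remainder.
  leading term p*r: no divisor's leading term divides it; move -7/2*p*r to the remainder.
  leading term q**2: no divisor's leading term divides it; move 1/3*q**2 to the remainder.
  leading term q: no divisor's leading term divides it; move -1/3*q to the remainder.
  remainder 7/2*p*r**2 - 7/2*p*r + 1/3*q**2 - 1/3*q ≠ 0; add k_3 = 7/2*p*r**2 - 7/2*p*r + 1/3*q**2 - 1/3*q to the basis.

S(f_1,k_3): lcm = p**2*r**2. S = p**2*r - 2/21*p*q**2 + 2/21*p*q + 1/3*q*r - 1/3*r.
  leading term p**2*r: subtract (-1/6)·f_1 from p**2*r - 2/21*p*q**2 + 2/21*p*q + 1/3*q*r - 1/3*r → -2/21*p*q**2 + 2/21*p*q + 1/3*q*r - 1/3*q - 1/3*r + 1/3
  leading term p*q**2: subtract (1/21*q)·f_2 from -2/21*p*q**2 + 2/21*p*q + 1/3*q*r - 1/3*q - 1/3*r + 1/3 → 2/21*p*q - 1/3*r + 1/3
  leading term p*q: subtract (-1/21)·f_2 from 2/21*p*q - 1/3*r + 1/3 → 0
  remainder 0.

S(f_2,k_3): lcm = p*q*r**2. S = p*q*r - 2/21*q**3 - 7/2*r**3 + 2/21*q**2 + 7/2*r**2.
  leading term p*q*r: subtract (-1/2*r)·f_2 from p*q*r - 2/21*q**3 - 7/2*r**3 + 2/21*q**2 + 7/2*r**2 → -2/21*q**3 - 7/2*r**3 + 2/21*q**2 + 7*r**2 - 7/2*r
  leading term q**3: no divisor's leading term divides it; move -2/21*q**3 to the remainder.
  leading term r**3: no divisor's leading term divides it; move -7/2*r**3 to the remainder.
  leading term q**2: no divisor's leading term divides it; move 2/21*q**2 to the remainder.
  leading term r**2: no divisor's leading term divides it; move 7*r**2 to the remainder.
  leading term r: no divisor's leading term divides it; move -7/2*r to the remainder.
  remainder -2/21*q**3 - 7/2*r**3 + 2/21*q**2 + 7*r**2 - 7/2*r ≠ 0; add k_4 = -2/21*q**3 - 7/2*r**3 + 2/21*q**2 + 7*r**2 - 7/2*r to the basis.

S(f_1,k_4): leading monomials are coprime, so the S-polynomial reduces to 0 (Buchberger's first criterion).
S(f_2,k_4): lcm = p*q**3. S = -147/4*p*r**3 + p*q**2 + 147/2*p*r**2 - 7/2*q**2*r - 147/4*p*r + 7/2*q**2.
  leading term p*r**3: subtract (-21/2*r)·k_3 from -147/4*p*r**3 + p*q**2 + 147/2*p*r**2 - 7/2*q**2*r - 147/4*p*r + 7/2*q**2 → p*q**2 + 147/4*p*r**2 - 147/4*p*r + 7/2*q**2 - 7/2*q*r
  leading term p*q**2: subtract (-1/2*q)·f_2 from p*q**2 + 147/4*p*r**2 - 147/4*p*r + 7/2*q**2 - 7/2*q*r → 147/4*p*r**2 - 147/4*p*r + 7/2*q**2 - 7/2*q
  leading term p*r**2: subtract (21/2)·k_3 from 147/4*p*r**2 - 147/4*p*r + 7/2*q**2 - 7/2*q → 0
  remainder 0.

S(k_3,k_4): leading monomials are coprime, so the S-polynomial reduces to 0 (Buchberger's first criterion).
Every S-polynomial of the final basis reduces to 0, so we have a Gröbner basis.
Inter-reduce: drop elements whose leading term is divisible by another's, tail-reduce, and make monic.
Reduced Gröbner basis: {p**2*r + 1/3*q - 1/3, p*r**2 - p*r + 2/21*q**2 - 2/21*q, q**3 + 147/4*r**3 - q**2 - 147/2*r**2 + 147/4*r, p*q - 7/2*r + 7/2}.
Label its elements g_1 = p**2*r + 1/3*q - 1/3, g_2 = p*r**2 - p*r + 2/21*q**2 - 2/21*q, g_3 = q**3 + 147/4*r**3 - q**2 - 147/2*r**2 + 147/4*r, g_4 = p*q - 7/2*r + 7/2.

Reduce h = 3*p*q - 21/2*r + 19/2 modulo G:
  leading term p*q: subtract (3)·g_4 from 3*p*q - 21/2*r + 19/2 → -1
  leading term 1: no divisor's leading term divides it; move -1 to the remainder.
  normal form = -1.
The normal form is nonzero, so h ∉ I. Since h minus its normal form lies in I, I + (h) = I + (n) where n = -1; decide whether this ideal is the whole ring.
Here n = -1 is a nonzero constant, hence a unit: 1 ∈ I + (h), the Gröbner basis of I + (h) is {1}, and the enlarged system has no common solution — adjoining h is inconsistent.

The remainder on division by a Gröbner basis is unique — it is the normal form.

Adjoining 3*p*q - 21/2*r + 19/2 makes the ideal the whole ring: the system is inconsistent.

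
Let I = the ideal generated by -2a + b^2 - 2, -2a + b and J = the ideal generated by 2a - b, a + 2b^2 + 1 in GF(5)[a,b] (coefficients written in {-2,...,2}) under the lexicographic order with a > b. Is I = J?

Yes, the ideals are equal.

Two ideals are equal iff their reduced Gröbner bases coincide (the reduced basis is unique for a fixed ordering).
Buchberger on the first generating set:
f_1 = -2a + b^2 - 2, LT = a.
f_2 = -2a + b, LT = a.

S(f_1,f_2): lcm = a. S = 2b^2 - 2b + 1.
  leading term b^2: no divisor's leading term divides it; move 2b^2 to the remainder.
  leading term b: no divisor's leading term divides it; move -2b to the remainder.
  leading term 1: no divisor's leading term divides it; move 1 to the remainder.
  remainder 2b^2 - 2b + 1 ≠ 0; add g_3 = 2b^2 - 2b + 1 to the basis.

The other S-polynomials (S(f_1,g_3), S(f_2,g_3)) all reduce to 0 modulo the current basis, so we have a Gröbner basis.
Inter-reduce: drop elements whose leading term is divisible by another's, tail-reduce, and make monic.
Reduced Gröbner basis: {a + 2b, b^2 - b - 2}.

Buchberger on the second generating set:
h_1 = 2a - b, LT = a.
h_2 = a + 2b^2 + 1, LT = a.

S(h_1,h_2): lcm = a. S = -2b^2 + 2b - 1.
  leading term b^2: no divisor's leading term divides it; move -2b^2 to the remainder.
  leading term b: no divisor's leading term divides it; move 2b to the remainder.
  leading term 1: no divisor's leading term divides it; move -1 to the remainder.
  remainder -2b^2 + 2b - 1 ≠ 0; add k_3 = -2b^2 + 2b - 1 to the basis.

The other S-polynomials (S(h_1,k_3), S(h_2,k_3)) all reduce to 0 modulo the current basis, so we have a Gröbner basis.
Inter-reduce: drop elements whose leading term is divisible by another's, tail-reduce, and make monic.
Reduced Gröbner basis: {a + 2b, b^2 - b - 2}.

These coincide, so the ideals are equal.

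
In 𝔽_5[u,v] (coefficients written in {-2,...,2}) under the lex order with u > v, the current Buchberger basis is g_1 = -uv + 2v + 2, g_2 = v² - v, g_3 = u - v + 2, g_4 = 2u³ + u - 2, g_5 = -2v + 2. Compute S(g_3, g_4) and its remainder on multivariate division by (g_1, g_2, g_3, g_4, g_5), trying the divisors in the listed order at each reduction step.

lcm(LM(g_3), LM(g_4)) = u³.
S = (lcm/LT(g_3))·g_3 − (lcm/LT(g_4))·g_4 = -u²v + 2u² + 2u + 1.
Reduce S modulo (g_1, g_2, g_3, g_4, g_5) in that order:
  leading term u²v: subtract (u)·g_1 from -u²v + 2u² + 2u + 1 → 2u² - 2uv + 1
  leading term u²: subtract (2u)·g_3 from 2u² - 2uv + 1 → u + 1
  leading term u: subtract (1)·g_3 from u + 1 → v - 1
  leading term v: subtract (2)·g_5 from v - 1 → 0
The remainder is 0, so this S-polynomial contributes no new basis element.

S(g_3, g_4) = -u²v + 2u² + 2u + 1; remainder on division = 0.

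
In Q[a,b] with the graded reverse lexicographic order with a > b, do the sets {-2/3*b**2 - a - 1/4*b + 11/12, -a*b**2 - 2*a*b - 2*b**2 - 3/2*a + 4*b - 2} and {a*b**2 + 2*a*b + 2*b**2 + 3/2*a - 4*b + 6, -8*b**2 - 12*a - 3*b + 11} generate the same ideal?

Since reduced Gröbner bases are canonical representatives of ideals under a given ordering, it suffices to compute and compare them.
Buchberger on the first generating set:
f_1 = -2/3*b**2 - a - 1/4*b + 11/12, LT = b**2.
f_2 = -a*b**2 - 2*a*b - 2*b**2 - 3/2*a + 4*b - 2, LT = a*b**2.

S(f_1,f_2): lcm = a*b**2. S = 3/2*a**2 - 13/8*a*b - 2*b**2 - 23/8*a + 4*b - 2.
  leading term a**2: no divisor's leading term divides it; move 3/2*a**2 to the remainder.
  leading term a*b: no divisor's leading term divides it; move -13/8*a*b to the remainder.
  leading term b**2: subtract (3)·f_1 from -2*b**2 - 23/8*a + 4*b - 2 → 1/8*a + 19/4*b - 19/4
  leading term a: no divisor's leading term divides it; move 1/8*a to the remainder.
  leading term b: no divisor's leading term divides it; move 19/4*b to the remainder.
  leading term 1: no divisor's leading term divides it; move -19/4 to the remainder.
  remainder 3/2*a**2 - 13/8*a*b + 1/8*a + 19/4*b - 19/4 ≠ 0; add g_3 = 3/2*a**2 - 13/8*a*b + 1/8*a + 19/4*b - 19/4 to the basis.

The other S-polynomials (S(f_1,g_3), S(f_2,g_3)) all reduce to 0 modulo the current basis, so we have a Gröbner basis.
Inter-reduce: drop elements whose leading term is divisible by another's, tail-reduce, and make monic.
Reduced Gröbner basis: {a**2 - 13/12*a*b + 1/12*a + 19/6*b - 19/6, b**2 + 3/2*a + 3/8*b - 11/8}.

Buchberger on the second generating set:
h_1 = a*b**2 + 2*a*b + 2*b**2 + 3/2*a - 4*b + 6, LT = a*b**2.
h_2 = -8*b**2 - 12*a - 3*b + 11, LT = b**2.

S(h_1,h_2): lcm = a*b**2. S = -3/2*a**2 + 13/8*a*b + 2*b**2 + 23/8*a - 4*b + 6.
  leading term a**2: no divisor's leading term divides it; move -3/2*a**2 to the remainder.
  leading term a*b: no divisor's leading term divides it; move 13/8*a*b to the remainder.
  leading term b**2: subtract (-1/4)·h_2 from 2*b**2 + 23/8*a - 4*b + 6 → -1/8*a - 19/4*b + 35/4
  leading term a: no divisor's leading term divides it; move -1/8*a to the remainder.
  leading term b: no divisor's leading term divides it; move -19/4*b to the remainder.
  leading term 1: no divisor's leading term divides it; move 35/4 to the remainder.
  remainder -3/2*a**2 + 13/8*a*b - 1/8*a - 19/4*b + 35/4 ≠ 0; add k_3 = -3/2*a**2 + 13/8*a*b - 1/8*a - 19/4*b + 35/4 to the basis.

The other S-polynomials (S(h_1,k_3), S(h_2,k_3)) all reduce to 0 modulo the current basis, so we have a Gröbner basis.
Inter-reduce: drop elements whose leading term is divisible by another's, tail-reduce, and make monic.
Reduced Gröbner basis: {a**2 - 13/12*a*b + 1/12*a + 19/6*b - 35/6, b**2 + 3/2*a + 3/8*b - 11/8}.

The bases are distinct; the ideals are different.

No, the ideals differ.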